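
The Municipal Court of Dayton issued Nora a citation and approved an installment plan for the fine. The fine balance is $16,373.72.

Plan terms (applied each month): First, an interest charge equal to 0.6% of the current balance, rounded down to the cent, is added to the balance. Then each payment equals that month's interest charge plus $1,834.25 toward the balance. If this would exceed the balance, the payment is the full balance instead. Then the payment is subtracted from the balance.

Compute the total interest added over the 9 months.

$487.94

Month 1: opening $16,373.72; interest $98.24 → $16,471.96; payment $1,932.49; balance $14,539.47
Month 2: opening $14,539.47; interest $87.23 → $14,626.70; payment $1,921.48; balance $12,705.22
Month 3: opening $12,705.22; interest $76.23 → $12,781.45; payment $1,910.48; balance $10,870.97
Month 4: opening $10,870.97; interest $65.22 → $10,936.19; payment $1,899.47; balance $9,036.72
Month 5: opening $9,036.72; interest $54.22 → $9,090.94; payment $1,888.47; balance $7,202.47
Month 6: opening $7,202.47; interest $43.21 → $7,245.68; payment $1,877.46; balance $5,368.22
Month 7: opening $5,368.22; interest $32.20 → $5,400.42; payment $1,866.45; balance $3,533.97
Month 8: opening $3,533.97; interest $21.20 → $3,555.17; payment $1,855.45; balance $1,699.72
Month 9: opening $1,699.72; interest $10.19 → $1,709.91; payment $1,709.91; balance $0.00
Total interest: $98.24 + $87.23 + $76.23 + $65.22 + $54.22 + $43.21 + $32.20 + $21.20 + $10.19 = $487.94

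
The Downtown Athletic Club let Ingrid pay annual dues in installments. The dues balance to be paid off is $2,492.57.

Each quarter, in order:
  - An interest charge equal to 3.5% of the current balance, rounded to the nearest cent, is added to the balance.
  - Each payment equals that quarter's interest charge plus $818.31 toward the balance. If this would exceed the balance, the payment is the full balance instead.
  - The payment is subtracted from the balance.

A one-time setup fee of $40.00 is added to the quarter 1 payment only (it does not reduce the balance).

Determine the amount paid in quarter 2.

Quarter 1: opening $2,492.57; interest $87.24 → $2,579.81; payment $905.55 (+ $40.00 fee); balance $1,674.26
Quarter 2: opening $1,674.26; interest $58.60 → $1,732.86; payment $876.91; balance $855.95

$876.91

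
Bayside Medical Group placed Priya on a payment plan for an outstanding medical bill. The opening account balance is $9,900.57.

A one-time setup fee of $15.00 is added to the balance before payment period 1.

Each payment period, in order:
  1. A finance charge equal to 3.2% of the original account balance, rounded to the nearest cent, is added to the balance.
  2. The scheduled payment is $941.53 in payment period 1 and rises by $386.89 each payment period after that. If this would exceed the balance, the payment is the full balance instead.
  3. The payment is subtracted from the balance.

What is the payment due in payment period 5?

$2,489.09

# | Opening | Interest | Payment | End bal
1 | $9,915.57 | $316.82 | $941.53 | $9,290.86
2 | $9,290.86 | $316.82 | $1,328.42 | $8,279.26
3 | $8,279.26 | $316.82 | $1,715.31 | $6,880.77
4 | $6,880.77 | $316.82 | $2,102.20 | $5,095.39
5 | $5,095.39 | $316.82 | $2,489.09 | $2,923.12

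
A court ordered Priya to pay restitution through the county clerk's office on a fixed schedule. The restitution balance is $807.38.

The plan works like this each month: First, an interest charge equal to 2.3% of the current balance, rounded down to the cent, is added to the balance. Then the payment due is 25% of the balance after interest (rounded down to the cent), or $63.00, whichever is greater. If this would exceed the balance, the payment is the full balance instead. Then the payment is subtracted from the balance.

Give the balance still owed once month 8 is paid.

Month 1: $807.38 +$18.56 interest = $825.94; pay $206.48 → $619.46
Month 2: $619.46 +$14.24 interest = $633.70; pay $158.42 → $475.28
Month 3: $475.28 +$10.93 interest = $486.21; pay $121.55 → $364.66
Month 4: $364.66 +$8.38 interest = $373.04; pay $93.26 → $279.78
Month 5: $279.78 +$6.43 interest = $286.21; pay $71.55 → $214.66
Month 6: $214.66 +$4.93 interest = $219.59; pay $63.00 → $156.59
Month 7: $156.59 +$3.60 interest = $160.19; pay $63.00 → $97.19
Month 8: $97.19 +$2.23 interest = $99.42; pay $63.00 → $36.42

$36.42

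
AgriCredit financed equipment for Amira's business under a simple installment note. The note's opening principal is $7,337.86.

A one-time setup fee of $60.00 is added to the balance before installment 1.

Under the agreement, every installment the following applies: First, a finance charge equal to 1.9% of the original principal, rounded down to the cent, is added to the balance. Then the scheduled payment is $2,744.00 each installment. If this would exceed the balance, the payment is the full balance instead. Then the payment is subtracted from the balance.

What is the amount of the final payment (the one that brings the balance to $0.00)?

$2,328.09

Installment 1: $7,397.86 +$139.41 interest = $7,537.27; pay $2,744.00 → $4,793.27
Installment 2: $4,793.27 +$139.41 interest = $4,932.68; pay $2,744.00 → $2,188.68
Installment 3: $2,188.68 +$139.41 interest = $2,328.09; pay $2,328.09 → $0.00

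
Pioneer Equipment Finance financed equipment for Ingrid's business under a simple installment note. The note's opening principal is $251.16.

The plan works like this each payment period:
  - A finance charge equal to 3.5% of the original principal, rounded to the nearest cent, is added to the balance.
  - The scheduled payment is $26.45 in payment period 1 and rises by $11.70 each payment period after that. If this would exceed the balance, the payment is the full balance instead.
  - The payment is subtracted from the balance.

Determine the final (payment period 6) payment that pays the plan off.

Payment period 1: $251.16 +$8.79 interest = $259.95; pay $26.45 → $233.50
Payment period 2: $233.50 +$8.79 interest = $242.29; pay $38.15 → $204.14
Payment period 3: $204.14 +$8.79 interest = $212.93; pay $49.85 → $163.08
Payment period 4: $163.08 +$8.79 interest = $171.87; pay $61.55 → $110.32
Payment period 5: $110.32 +$8.79 interest = $119.11; pay $73.25 → $45.86
Payment period 6: $45.86 +$8.79 interest = $54.65; pay $54.65 → $0.00

$54.65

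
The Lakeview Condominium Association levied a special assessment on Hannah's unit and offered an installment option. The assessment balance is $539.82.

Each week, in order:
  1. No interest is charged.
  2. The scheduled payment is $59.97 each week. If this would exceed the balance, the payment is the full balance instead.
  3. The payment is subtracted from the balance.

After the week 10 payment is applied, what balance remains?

$0.00

Week 1: opening $539.82; payment $59.97; balance $479.85
Week 2: opening $479.85; payment $59.97; balance $419.88
Week 3: opening $419.88; payment $59.97; balance $359.91
Week 4: opening $359.91; payment $59.97; balance $299.94
Week 5: opening $299.94; payment $59.97; balance $239.97
Week 6: opening $239.97; payment $59.97; balance $180.00
Week 7: opening $180.00; payment $59.97; balance $120.03
Week 8: opening $120.03; payment $59.97; balance $60.06
Week 9: opening $60.06; payment $59.97; balance $0.09
Week 10: opening $0.09; payment $0.09; balance $0.00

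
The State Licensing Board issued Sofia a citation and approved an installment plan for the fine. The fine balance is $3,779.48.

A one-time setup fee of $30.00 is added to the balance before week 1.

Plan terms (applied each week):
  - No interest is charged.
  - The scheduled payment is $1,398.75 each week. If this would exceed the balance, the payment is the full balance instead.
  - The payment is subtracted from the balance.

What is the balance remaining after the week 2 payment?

Week 1: $3,809.48 − $1,398.75 → $2,410.73
Week 2: $2,410.73 − $1,398.75 → $1,011.98

$1,011.98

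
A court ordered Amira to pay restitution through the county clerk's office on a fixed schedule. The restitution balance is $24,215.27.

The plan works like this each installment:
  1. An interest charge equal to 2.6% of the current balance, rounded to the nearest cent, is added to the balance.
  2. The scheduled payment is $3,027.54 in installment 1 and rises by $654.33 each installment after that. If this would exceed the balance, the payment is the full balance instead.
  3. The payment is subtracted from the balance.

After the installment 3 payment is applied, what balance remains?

$14,852.78

Installment 1: $24,215.27 +$629.60 interest = $24,844.87; pay $3,027.54 → $21,817.33
Installment 2: $21,817.33 +$567.25 interest = $22,384.58; pay $3,681.87 → $18,702.71
Installment 3: $18,702.71 +$486.27 interest = $19,188.98; pay $4,336.20 → $14,852.78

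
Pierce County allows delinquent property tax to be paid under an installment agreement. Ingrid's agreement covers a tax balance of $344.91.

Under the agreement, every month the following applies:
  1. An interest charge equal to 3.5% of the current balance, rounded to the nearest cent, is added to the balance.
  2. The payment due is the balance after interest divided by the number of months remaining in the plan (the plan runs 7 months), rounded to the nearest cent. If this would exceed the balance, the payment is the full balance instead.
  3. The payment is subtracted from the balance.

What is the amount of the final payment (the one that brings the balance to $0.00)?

$62.69

Month 1: opening $344.91; interest $12.07 → $356.98; payment $51.00; balance $305.98
Month 2: opening $305.98; interest $10.71 → $316.69; payment $52.78; balance $263.91
Month 3: opening $263.91; interest $9.24 → $273.15; payment $54.63; balance $218.52
Month 4: opening $218.52; interest $7.65 → $226.17; payment $56.54; balance $169.63
Month 5: opening $169.63; interest $5.94 → $175.57; payment $58.52; balance $117.05
Month 6: opening $117.05; interest $4.10 → $121.15; payment $60.58; balance $60.57
Month 7: opening $60.57; interest $2.12 → $62.69; payment $62.69; balance $0.00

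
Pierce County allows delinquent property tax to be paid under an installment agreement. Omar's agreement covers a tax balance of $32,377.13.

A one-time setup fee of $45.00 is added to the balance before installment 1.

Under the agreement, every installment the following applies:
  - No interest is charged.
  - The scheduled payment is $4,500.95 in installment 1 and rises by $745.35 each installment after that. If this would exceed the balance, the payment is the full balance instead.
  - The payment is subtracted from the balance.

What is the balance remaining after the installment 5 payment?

$2,463.88

Installment 1: opening $32,422.13; payment $4,500.95; balance $27,921.18
Installment 2: opening $27,921.18; payment $5,246.30; balance $22,674.88
Installment 3: opening $22,674.88; payment $5,991.65; balance $16,683.23
Installment 4: opening $16,683.23; payment $6,737.00; balance $9,946.23
Installment 5: opening $9,946.23; payment $7,482.35; balance $2,463.88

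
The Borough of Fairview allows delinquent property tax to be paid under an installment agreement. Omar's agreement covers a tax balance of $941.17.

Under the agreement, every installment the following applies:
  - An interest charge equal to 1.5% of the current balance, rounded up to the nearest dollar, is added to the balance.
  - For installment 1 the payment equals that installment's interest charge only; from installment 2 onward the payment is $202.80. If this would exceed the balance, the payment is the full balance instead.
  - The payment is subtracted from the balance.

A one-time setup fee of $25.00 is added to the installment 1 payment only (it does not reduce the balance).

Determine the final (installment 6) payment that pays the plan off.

# | Opening | Interest | Payment | Fee | End bal
1 | $941.17 | $15.00 | $15.00 | $25.00 | $941.17
2 | $941.17 | $15.00 | $202.80 | — | $753.37
3 | $753.37 | $12.00 | $202.80 | — | $562.57
4 | $562.57 | $9.00 | $202.80 | — | $368.77
5 | $368.77 | $6.00 | $202.80 | — | $171.97
6 | $171.97 | $3.00 | $174.97 | — | $0.00

$174.97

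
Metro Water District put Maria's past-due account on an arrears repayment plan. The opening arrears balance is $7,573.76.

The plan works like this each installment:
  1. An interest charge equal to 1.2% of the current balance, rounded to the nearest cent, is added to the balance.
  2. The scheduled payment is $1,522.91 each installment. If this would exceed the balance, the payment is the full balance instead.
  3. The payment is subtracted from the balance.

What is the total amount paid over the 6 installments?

# | Opening | Interest | Payment | End bal
1 | $7,573.76 | $90.89 | $1,522.91 | $6,141.74
2 | $6,141.74 | $73.70 | $1,522.91 | $4,692.53
3 | $4,692.53 | $56.31 | $1,522.91 | $3,225.93
4 | $3,225.93 | $38.71 | $1,522.91 | $1,741.73
5 | $1,741.73 | $20.90 | $1,522.91 | $239.72
6 | $239.72 | $2.88 | $242.60 | $0.00
Total paid: $7,857.15

$7,857.15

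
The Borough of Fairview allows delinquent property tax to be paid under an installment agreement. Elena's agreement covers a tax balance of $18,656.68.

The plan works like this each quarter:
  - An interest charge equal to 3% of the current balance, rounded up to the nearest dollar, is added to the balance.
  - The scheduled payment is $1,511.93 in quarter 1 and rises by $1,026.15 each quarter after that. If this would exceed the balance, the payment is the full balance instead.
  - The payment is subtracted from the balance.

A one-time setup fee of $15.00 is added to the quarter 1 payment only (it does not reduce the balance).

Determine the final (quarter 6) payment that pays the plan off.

# | Opening | Interest | Payment | Fee | End bal
1 | $18,656.68 | $560.00 | $1,511.93 | $15.00 | $17,704.75
2 | $17,704.75 | $532.00 | $2,538.08 | — | $15,698.67
3 | $15,698.67 | $471.00 | $3,564.23 | — | $12,605.44
4 | $12,605.44 | $379.00 | $4,590.38 | — | $8,394.06
5 | $8,394.06 | $252.00 | $5,616.53 | — | $3,029.53
6 | $3,029.53 | $91.00 | $3,120.53 | — | $0.00

$3,120.53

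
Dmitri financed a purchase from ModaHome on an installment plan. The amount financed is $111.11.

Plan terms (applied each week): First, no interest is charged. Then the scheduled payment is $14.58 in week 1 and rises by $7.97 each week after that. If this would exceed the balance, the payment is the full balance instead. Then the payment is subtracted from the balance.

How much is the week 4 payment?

Week 1: opening $111.11; payment $14.58; balance $96.53
Week 2: opening $96.53; payment $22.55; balance $73.98
Week 3: opening $73.98; payment $30.52; balance $43.46
Week 4: opening $43.46; payment $38.49; balance $4.97

$38.49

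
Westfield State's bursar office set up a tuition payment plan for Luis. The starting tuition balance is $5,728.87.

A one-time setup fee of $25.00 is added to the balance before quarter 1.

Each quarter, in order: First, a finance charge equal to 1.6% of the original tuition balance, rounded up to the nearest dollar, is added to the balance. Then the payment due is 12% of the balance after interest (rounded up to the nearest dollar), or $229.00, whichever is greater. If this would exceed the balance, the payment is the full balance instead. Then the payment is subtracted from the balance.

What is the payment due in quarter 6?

Quarter 1: opening $5,753.87; interest $92.00 → $5,845.87; payment $702.00; balance $5,143.87
Quarter 2: opening $5,143.87; interest $92.00 → $5,235.87; payment $629.00; balance $4,606.87
Quarter 3: opening $4,606.87; interest $92.00 → $4,698.87; payment $564.00; balance $4,134.87
Quarter 4: opening $4,134.87; interest $92.00 → $4,226.87; payment $508.00; balance $3,718.87
Quarter 5: opening $3,718.87; interest $92.00 → $3,810.87; payment $458.00; balance $3,352.87
Quarter 6: opening $3,352.87; interest $92.00 → $3,444.87; payment $414.00; balance $3,030.87

$414.00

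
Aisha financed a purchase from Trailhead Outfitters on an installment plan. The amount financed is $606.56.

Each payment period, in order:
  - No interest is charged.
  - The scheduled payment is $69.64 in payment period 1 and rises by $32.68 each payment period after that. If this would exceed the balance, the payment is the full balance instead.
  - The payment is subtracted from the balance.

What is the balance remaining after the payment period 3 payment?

Payment period 1: $606.56 − $69.64 → $536.92
Payment period 2: $536.92 − $102.32 → $434.60
Payment period 3: $434.60 − $135.00 → $299.60

$299.60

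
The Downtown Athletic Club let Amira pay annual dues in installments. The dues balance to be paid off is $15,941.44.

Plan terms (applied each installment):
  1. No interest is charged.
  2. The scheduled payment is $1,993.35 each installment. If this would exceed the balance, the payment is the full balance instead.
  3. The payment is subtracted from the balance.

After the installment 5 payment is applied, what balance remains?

Installment 1: $15,941.44 − $1,993.35 → $13,948.09
Installment 2: $13,948.09 − $1,993.35 → $11,954.74
Installment 3: $11,954.74 − $1,993.35 → $9,961.39
Installment 4: $9,961.39 − $1,993.35 → $7,968.04
Installment 5: $7,968.04 − $1,993.35 → $5,974.69

$5,974.69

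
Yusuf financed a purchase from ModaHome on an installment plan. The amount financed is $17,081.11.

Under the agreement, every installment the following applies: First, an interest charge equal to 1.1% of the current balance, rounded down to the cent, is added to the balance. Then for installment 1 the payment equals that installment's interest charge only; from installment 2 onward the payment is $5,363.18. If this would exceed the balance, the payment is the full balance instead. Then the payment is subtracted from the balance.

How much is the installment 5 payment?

Installment 1: opening $17,081.11; interest $187.89 → $17,269.00; payment $187.89; balance $17,081.11
Installment 2: opening $17,081.11; interest $187.89 → $17,269.00; payment $5,363.18; balance $11,905.82
Installment 3: opening $11,905.82; interest $130.96 → $12,036.78; payment $5,363.18; balance $6,673.60
Installment 4: opening $6,673.60; interest $73.40 → $6,747.00; payment $5,363.18; balance $1,383.82
Installment 5: opening $1,383.82; interest $15.22 → $1,399.04; payment $1,399.04; balance $0.00

$1,399.04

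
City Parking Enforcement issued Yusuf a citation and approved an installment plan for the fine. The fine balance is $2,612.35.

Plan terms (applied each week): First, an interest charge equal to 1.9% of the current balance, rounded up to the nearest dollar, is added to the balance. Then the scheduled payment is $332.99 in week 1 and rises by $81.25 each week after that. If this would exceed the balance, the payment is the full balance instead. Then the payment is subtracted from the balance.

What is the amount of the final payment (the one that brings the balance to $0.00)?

Week 1: $2,612.35 +$50.00 interest = $2,662.35; pay $332.99 → $2,329.36
Week 2: $2,329.36 +$45.00 interest = $2,374.36; pay $414.24 → $1,960.12
Week 3: $1,960.12 +$38.00 interest = $1,998.12; pay $495.49 → $1,502.63
Week 4: $1,502.63 +$29.00 interest = $1,531.63; pay $576.74 → $954.89
Week 5: $954.89 +$19.00 interest = $973.89; pay $657.99 → $315.90
Week 6: $315.90 +$7.00 interest = $322.90; pay $322.90 → $0.00

$322.90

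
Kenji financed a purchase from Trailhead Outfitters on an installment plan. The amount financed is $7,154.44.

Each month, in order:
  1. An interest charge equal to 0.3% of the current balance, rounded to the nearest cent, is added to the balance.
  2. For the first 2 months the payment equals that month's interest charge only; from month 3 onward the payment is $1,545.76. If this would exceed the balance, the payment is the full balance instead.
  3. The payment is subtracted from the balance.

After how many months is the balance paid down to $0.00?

7

Month 1: opening $7,154.44; interest $21.46 → $7,175.90; payment $21.46; balance $7,154.44
Month 2: opening $7,154.44; interest $21.46 → $7,175.90; payment $21.46; balance $7,154.44
Month 3: opening $7,154.44; interest $21.46 → $7,175.90; payment $1,545.76; balance $5,630.14
Month 4: opening $5,630.14; interest $16.89 → $5,647.03; payment $1,545.76; balance $4,101.27
Month 5: opening $4,101.27; interest $12.30 → $4,113.57; payment $1,545.76; balance $2,567.81
Month 6: opening $2,567.81; interest $7.70 → $2,575.51; payment $1,545.76; balance $1,029.75
Month 7: opening $1,029.75; interest $3.09 → $1,032.84; payment $1,032.84; balance $0.00
Balance reaches $0.00 in month 7.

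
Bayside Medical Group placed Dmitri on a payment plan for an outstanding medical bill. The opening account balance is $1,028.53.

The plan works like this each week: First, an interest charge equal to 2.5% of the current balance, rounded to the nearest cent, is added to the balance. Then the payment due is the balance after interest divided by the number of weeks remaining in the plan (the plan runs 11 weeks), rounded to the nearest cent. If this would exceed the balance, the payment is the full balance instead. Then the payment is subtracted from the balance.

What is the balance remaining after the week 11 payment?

$0.00

Week 1: opening $1,028.53; interest $25.71 → $1,054.24; payment $95.84; balance $958.40
Week 2: opening $958.40; interest $23.96 → $982.36; payment $98.24; balance $884.12
Week 3: opening $884.12; interest $22.10 → $906.22; payment $100.69; balance $805.53
Week 4: opening $805.53; interest $20.14 → $825.67; payment $103.21; balance $722.46
Week 5: opening $722.46; interest $18.06 → $740.52; payment $105.79; balance $634.73
Week 6: opening $634.73; interest $15.87 → $650.60; payment $108.43; balance $542.17
Week 7: opening $542.17; interest $13.55 → $555.72; payment $111.14; balance $444.58
Week 8: opening $444.58; interest $11.11 → $455.69; payment $113.92; balance $341.77
Week 9: opening $341.77; interest $8.54 → $350.31; payment $116.77; balance $233.54
Week 10: opening $233.54; interest $5.84 → $239.38; payment $119.69; balance $119.69
Week 11: opening $119.69; interest $2.99 → $122.68; payment $122.68; balance $0.00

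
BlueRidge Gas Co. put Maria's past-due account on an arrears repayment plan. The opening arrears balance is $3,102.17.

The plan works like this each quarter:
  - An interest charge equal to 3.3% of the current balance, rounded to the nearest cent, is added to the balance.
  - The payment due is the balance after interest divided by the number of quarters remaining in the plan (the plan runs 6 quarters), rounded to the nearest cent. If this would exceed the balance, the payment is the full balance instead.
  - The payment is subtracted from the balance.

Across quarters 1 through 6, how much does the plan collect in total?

$3,480.84

# | Opening | Interest | Payment | End bal
1 | $3,102.17 | $102.37 | $534.09 | $2,670.45
2 | $2,670.45 | $88.12 | $551.71 | $2,206.86
3 | $2,206.86 | $72.83 | $569.92 | $1,709.77
4 | $1,709.77 | $56.42 | $588.73 | $1,177.46
5 | $1,177.46 | $38.86 | $608.16 | $608.16
6 | $608.16 | $20.07 | $628.23 | $0.00
Total paid: $3,480.84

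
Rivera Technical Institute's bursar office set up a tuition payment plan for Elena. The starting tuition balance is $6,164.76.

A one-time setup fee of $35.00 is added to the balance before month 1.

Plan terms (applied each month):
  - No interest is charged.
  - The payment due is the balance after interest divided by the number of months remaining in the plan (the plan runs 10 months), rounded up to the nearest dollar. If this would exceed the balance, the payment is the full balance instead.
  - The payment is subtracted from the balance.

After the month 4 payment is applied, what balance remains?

Month 1: opening $6,199.76; payment $620.00; balance $5,579.76
Month 2: opening $5,579.76; payment $620.00; balance $4,959.76
Month 3: opening $4,959.76; payment $620.00; balance $4,339.76
Month 4: opening $4,339.76; payment $620.00; balance $3,719.76

$3,719.76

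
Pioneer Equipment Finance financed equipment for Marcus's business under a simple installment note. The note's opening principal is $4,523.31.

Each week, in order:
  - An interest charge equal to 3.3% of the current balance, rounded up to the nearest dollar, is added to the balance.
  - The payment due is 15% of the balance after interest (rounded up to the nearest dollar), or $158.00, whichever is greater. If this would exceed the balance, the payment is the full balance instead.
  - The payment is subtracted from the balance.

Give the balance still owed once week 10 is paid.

Week 1: opening $4,523.31; interest $150.00 → $4,673.31; payment $701.00; balance $3,972.31
Week 2: opening $3,972.31; interest $132.00 → $4,104.31; payment $616.00; balance $3,488.31
Week 3: opening $3,488.31; interest $116.00 → $3,604.31; payment $541.00; balance $3,063.31
Week 4: opening $3,063.31; interest $102.00 → $3,165.31; payment $475.00; balance $2,690.31
Week 5: opening $2,690.31; interest $89.00 → $2,779.31; payment $417.00; balance $2,362.31
Week 6: opening $2,362.31; interest $78.00 → $2,440.31; payment $367.00; balance $2,073.31
Week 7: opening $2,073.31; interest $69.00 → $2,142.31; payment $322.00; balance $1,820.31
Week 8: opening $1,820.31; interest $61.00 → $1,881.31; payment $283.00; balance $1,598.31
Week 9: opening $1,598.31; interest $53.00 → $1,651.31; payment $248.00; balance $1,403.31
Week 10: opening $1,403.31; interest $47.00 → $1,450.31; payment $218.00; balance $1,232.31

$1,232.31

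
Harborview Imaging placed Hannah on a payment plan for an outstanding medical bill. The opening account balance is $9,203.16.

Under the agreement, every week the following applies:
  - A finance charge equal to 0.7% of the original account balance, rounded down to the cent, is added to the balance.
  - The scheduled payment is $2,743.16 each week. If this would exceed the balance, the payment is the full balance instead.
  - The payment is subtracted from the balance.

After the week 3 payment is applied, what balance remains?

Week 1: opening $9,203.16; interest $64.42 → $9,267.58; payment $2,743.16; balance $6,524.42
Week 2: opening $6,524.42; interest $64.42 → $6,588.84; payment $2,743.16; balance $3,845.68
Week 3: opening $3,845.68; interest $64.42 → $3,910.10; payment $2,743.16; balance $1,166.94

$1,166.94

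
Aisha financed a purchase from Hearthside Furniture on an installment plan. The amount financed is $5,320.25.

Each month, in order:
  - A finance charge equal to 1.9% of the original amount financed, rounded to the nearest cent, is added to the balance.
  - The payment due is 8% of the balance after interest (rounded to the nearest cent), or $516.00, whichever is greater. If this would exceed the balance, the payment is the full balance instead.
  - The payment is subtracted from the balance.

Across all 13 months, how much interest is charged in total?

$1,314.04

Month 1: $5,320.25 +$101.08 interest = $5,421.33; pay $516.00 → $4,905.33
Month 2: $4,905.33 +$101.08 interest = $5,006.41; pay $516.00 → $4,490.41
Month 3: $4,490.41 +$101.08 interest = $4,591.49; pay $516.00 → $4,075.49
Month 4: $4,075.49 +$101.08 interest = $4,176.57; pay $516.00 → $3,660.57
Month 5: $3,660.57 +$101.08 interest = $3,761.65; pay $516.00 → $3,245.65
Month 6: $3,245.65 +$101.08 interest = $3,346.73; pay $516.00 → $2,830.73
Month 7: $2,830.73 +$101.08 interest = $2,931.81; pay $516.00 → $2,415.81
Month 8: $2,415.81 +$101.08 interest = $2,516.89; pay $516.00 → $2,000.89
Month 9: $2,000.89 +$101.08 interest = $2,101.97; pay $516.00 → $1,585.97
Month 10: $1,585.97 +$101.08 interest = $1,687.05; pay $516.00 → $1,171.05
Month 11: $1,171.05 +$101.08 interest = $1,272.13; pay $516.00 → $756.13
Month 12: $756.13 +$101.08 interest = $857.21; pay $516.00 → $341.21
Month 13: $341.21 +$101.08 interest = $442.29; pay $442.29 → $0.00
Total interest: $101.08 + $101.08 + $101.08 + $101.08 + $101.08 + $101.08 + $101.08 + $101.08 + $101.08 + $101.08 + $101.08 + $101.08 + $101.08 = $1,314.04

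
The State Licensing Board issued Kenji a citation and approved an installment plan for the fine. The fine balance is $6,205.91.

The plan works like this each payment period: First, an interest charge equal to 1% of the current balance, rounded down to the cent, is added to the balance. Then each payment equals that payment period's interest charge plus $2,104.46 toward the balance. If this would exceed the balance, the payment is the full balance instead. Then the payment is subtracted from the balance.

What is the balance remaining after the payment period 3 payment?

$0.00

Payment period 1: opening $6,205.91; interest $62.05 → $6,267.96; payment $2,166.51; balance $4,101.45
Payment period 2: opening $4,101.45; interest $41.01 → $4,142.46; payment $2,145.47; balance $1,996.99
Payment period 3: opening $1,996.99; interest $19.96 → $2,016.95; payment $2,016.95; balance $0.00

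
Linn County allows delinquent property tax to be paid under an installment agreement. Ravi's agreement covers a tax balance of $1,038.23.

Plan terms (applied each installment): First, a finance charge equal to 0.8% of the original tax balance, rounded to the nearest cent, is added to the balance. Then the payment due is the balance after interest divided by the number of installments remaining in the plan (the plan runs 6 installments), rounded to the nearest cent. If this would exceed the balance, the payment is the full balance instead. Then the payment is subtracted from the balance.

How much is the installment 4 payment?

$180.93

Installment 1: $1,038.23 +$8.31 interest = $1,046.54; pay $174.42 → $872.12
Installment 2: $872.12 +$8.31 interest = $880.43; pay $176.09 → $704.34
Installment 3: $704.34 +$8.31 interest = $712.65; pay $178.16 → $534.49
Installment 4: $534.49 +$8.31 interest = $542.80; pay $180.93 → $361.87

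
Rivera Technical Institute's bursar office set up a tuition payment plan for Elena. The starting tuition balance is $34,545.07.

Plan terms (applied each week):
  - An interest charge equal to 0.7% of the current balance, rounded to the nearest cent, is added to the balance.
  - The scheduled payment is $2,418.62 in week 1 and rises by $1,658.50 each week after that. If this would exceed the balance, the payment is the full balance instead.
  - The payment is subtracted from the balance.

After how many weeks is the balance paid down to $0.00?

6

Week 1: opening $34,545.07; interest $241.82 → $34,786.89; payment $2,418.62; balance $32,368.27
Week 2: opening $32,368.27; interest $226.58 → $32,594.85; payment $4,077.12; balance $28,517.73
Week 3: opening $28,517.73; interest $199.62 → $28,717.35; payment $5,735.62; balance $22,981.73
Week 4: opening $22,981.73; interest $160.87 → $23,142.60; payment $7,394.12; balance $15,748.48
Week 5: opening $15,748.48; interest $110.24 → $15,858.72; payment $9,052.62; balance $6,806.10
Week 6: opening $6,806.10; interest $47.64 → $6,853.74; payment $6,853.74; balance $0.00
Balance reaches $0.00 in week 6.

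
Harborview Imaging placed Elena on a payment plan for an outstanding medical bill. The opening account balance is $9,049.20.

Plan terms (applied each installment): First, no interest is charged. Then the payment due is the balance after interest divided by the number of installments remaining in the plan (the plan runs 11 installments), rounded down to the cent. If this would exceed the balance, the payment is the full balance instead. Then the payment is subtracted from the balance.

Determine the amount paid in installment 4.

$822.65

Installment 1: $9,049.20 − $822.65 → $8,226.55
Installment 2: $8,226.55 − $822.65 → $7,403.90
Installment 3: $7,403.90 − $822.65 → $6,581.25
Installment 4: $6,581.25 − $822.65 → $5,758.60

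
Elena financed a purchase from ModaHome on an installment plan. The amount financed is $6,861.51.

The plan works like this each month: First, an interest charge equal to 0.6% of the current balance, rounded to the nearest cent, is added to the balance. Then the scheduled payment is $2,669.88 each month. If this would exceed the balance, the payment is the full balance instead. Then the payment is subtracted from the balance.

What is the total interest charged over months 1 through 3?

Month 1: $6,861.51 +$41.17 interest = $6,902.68; pay $2,669.88 → $4,232.80
Month 2: $4,232.80 +$25.40 interest = $4,258.20; pay $2,669.88 → $1,588.32
Month 3: $1,588.32 +$9.53 interest = $1,597.85; pay $1,597.85 → $0.00
Total interest: $41.17 + $25.40 + $9.53 = $76.10

$76.10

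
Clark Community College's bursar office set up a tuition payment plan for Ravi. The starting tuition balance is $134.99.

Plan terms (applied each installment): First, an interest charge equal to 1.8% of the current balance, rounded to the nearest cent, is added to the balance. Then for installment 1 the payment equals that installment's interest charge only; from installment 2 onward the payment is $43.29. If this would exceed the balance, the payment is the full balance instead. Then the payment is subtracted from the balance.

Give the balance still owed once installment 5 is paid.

# | Opening | Interest | Payment | End bal
1 | $134.99 | $2.43 | $2.43 | $134.99
2 | $134.99 | $2.43 | $43.29 | $94.13
3 | $94.13 | $1.69 | $43.29 | $52.53
4 | $52.53 | $0.95 | $43.29 | $10.19
5 | $10.19 | $0.18 | $10.37 | $0.00

$0.00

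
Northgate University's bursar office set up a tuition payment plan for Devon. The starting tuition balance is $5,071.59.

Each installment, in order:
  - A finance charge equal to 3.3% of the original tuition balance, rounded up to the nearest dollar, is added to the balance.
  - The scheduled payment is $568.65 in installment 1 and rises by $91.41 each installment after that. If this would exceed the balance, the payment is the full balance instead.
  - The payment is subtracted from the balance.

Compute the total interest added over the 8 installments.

Installment 1: $5,071.59 +$168.00 interest = $5,239.59; pay $568.65 → $4,670.94
Installment 2: $4,670.94 +$168.00 interest = $4,838.94; pay $660.06 → $4,178.88
Installment 3: $4,178.88 +$168.00 interest = $4,346.88; pay $751.47 → $3,595.41
Installment 4: $3,595.41 +$168.00 interest = $3,763.41; pay $842.88 → $2,920.53
Installment 5: $2,920.53 +$168.00 interest = $3,088.53; pay $934.29 → $2,154.24
Installment 6: $2,154.24 +$168.00 interest = $2,322.24; pay $1,025.70 → $1,296.54
Installment 7: $1,296.54 +$168.00 interest = $1,464.54; pay $1,117.11 → $347.43
Installment 8: $347.43 +$168.00 interest = $515.43; pay $515.43 → $0.00
Total interest: $168.00 + $168.00 + $168.00 + $168.00 + $168.00 + $168.00 + $168.00 + $168.00 = $1,344.00

$1,344.00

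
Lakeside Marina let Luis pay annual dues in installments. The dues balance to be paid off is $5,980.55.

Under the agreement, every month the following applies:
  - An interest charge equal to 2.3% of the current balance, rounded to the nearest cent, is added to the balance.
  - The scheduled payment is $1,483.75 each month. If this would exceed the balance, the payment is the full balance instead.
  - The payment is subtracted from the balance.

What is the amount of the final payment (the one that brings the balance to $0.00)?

Month 1: $5,980.55 +$137.55 interest = $6,118.10; pay $1,483.75 → $4,634.35
Month 2: $4,634.35 +$106.59 interest = $4,740.94; pay $1,483.75 → $3,257.19
Month 3: $3,257.19 +$74.92 interest = $3,332.11; pay $1,483.75 → $1,848.36
Month 4: $1,848.36 +$42.51 interest = $1,890.87; pay $1,483.75 → $407.12
Month 5: $407.12 +$9.36 interest = $416.48; pay $416.48 → $0.00

$416.48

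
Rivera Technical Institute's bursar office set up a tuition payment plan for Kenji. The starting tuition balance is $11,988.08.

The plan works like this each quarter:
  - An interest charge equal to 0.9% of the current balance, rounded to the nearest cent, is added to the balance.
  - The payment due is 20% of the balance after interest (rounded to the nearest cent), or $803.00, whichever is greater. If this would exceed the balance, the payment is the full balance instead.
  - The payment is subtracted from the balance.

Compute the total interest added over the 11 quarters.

Quarter 1: $11,988.08 +$107.89 interest = $12,095.97; pay $2,419.19 → $9,676.78
Quarter 2: $9,676.78 +$87.09 interest = $9,763.87; pay $1,952.77 → $7,811.10
Quarter 3: $7,811.10 +$70.30 interest = $7,881.40; pay $1,576.28 → $6,305.12
Quarter 4: $6,305.12 +$56.75 interest = $6,361.87; pay $1,272.37 → $5,089.50
Quarter 5: $5,089.50 +$45.81 interest = $5,135.31; pay $1,027.06 → $4,108.25
Quarter 6: $4,108.25 +$36.97 interest = $4,145.22; pay $829.04 → $3,316.18
Quarter 7: $3,316.18 +$29.85 interest = $3,346.03; pay $803.00 → $2,543.03
Quarter 8: $2,543.03 +$22.89 interest = $2,565.92; pay $803.00 → $1,762.92
Quarter 9: $1,762.92 +$15.87 interest = $1,778.79; pay $803.00 → $975.79
Quarter 10: $975.79 +$8.78 interest = $984.57; pay $803.00 → $181.57
Quarter 11: $181.57 +$1.63 interest = $183.20; pay $183.20 → $0.00
Total interest: $107.89 + $87.09 + $70.30 + $56.75 + $45.81 + $36.97 + $29.85 + $22.89 + $15.87 + $8.78 + $1.63 = $483.83

$483.83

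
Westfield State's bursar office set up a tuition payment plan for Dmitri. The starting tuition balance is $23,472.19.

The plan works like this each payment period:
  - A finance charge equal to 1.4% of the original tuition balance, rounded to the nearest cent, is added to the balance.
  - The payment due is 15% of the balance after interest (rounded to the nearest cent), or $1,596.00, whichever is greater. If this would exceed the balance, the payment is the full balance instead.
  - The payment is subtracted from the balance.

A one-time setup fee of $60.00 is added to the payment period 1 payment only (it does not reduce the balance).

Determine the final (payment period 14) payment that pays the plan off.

Payment period 1: $23,472.19 +$328.61 interest = $23,800.80; pay $3,570.12 (+ $60.00 fee) → $20,230.68
Payment period 2: $20,230.68 +$328.61 interest = $20,559.29; pay $3,083.89 → $17,475.40
Payment period 3: $17,475.40 +$328.61 interest = $17,804.01; pay $2,670.60 → $15,133.41
Payment period 4: $15,133.41 +$328.61 interest = $15,462.02; pay $2,319.30 → $13,142.72
Payment period 5: $13,142.72 +$328.61 interest = $13,471.33; pay $2,020.70 → $11,450.63
Payment period 6: $11,450.63 +$328.61 interest = $11,779.24; pay $1,766.89 → $10,012.35
Payment period 7: $10,012.35 +$328.61 interest = $10,340.96; pay $1,596.00 → $8,744.96
Payment period 8: $8,744.96 +$328.61 interest = $9,073.57; pay $1,596.00 → $7,477.57
Payment period 9: $7,477.57 +$328.61 interest = $7,806.18; pay $1,596.00 → $6,210.18
Payment period 10: $6,210.18 +$328.61 interest = $6,538.79; pay $1,596.00 → $4,942.79
Payment period 11: $4,942.79 +$328.61 interest = $5,271.40; pay $1,596.00 → $3,675.40
Payment period 12: $3,675.40 +$328.61 interest = $4,004.01; pay $1,596.00 → $2,408.01
Payment period 13: $2,408.01 +$328.61 interest = $2,736.62; pay $1,596.00 → $1,140.62
Payment period 14: $1,140.62 +$328.61 interest = $1,469.23; pay $1,469.23 → $0.00

$1,469.23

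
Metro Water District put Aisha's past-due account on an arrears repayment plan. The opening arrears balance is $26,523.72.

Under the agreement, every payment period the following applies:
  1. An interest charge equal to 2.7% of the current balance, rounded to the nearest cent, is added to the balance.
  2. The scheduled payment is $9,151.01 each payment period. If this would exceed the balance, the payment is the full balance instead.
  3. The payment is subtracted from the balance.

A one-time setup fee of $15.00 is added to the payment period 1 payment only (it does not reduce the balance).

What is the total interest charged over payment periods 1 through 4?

$1,473.35

# | Opening | Interest | Payment | Fee | End bal
1 | $26,523.72 | $716.14 | $9,151.01 | $15.00 | $18,088.85
2 | $18,088.85 | $488.40 | $9,151.01 | — | $9,426.24
3 | $9,426.24 | $254.51 | $9,151.01 | — | $529.74
4 | $529.74 | $14.30 | $544.04 | — | $0.00
Total interest: $716.14 + $488.40 + $254.51 + $14.30 = $1,473.35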